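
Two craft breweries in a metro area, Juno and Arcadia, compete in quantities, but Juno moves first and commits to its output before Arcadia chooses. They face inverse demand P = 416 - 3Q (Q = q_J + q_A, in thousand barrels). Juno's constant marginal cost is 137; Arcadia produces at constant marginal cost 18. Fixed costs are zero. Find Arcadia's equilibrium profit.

8427

Solve by backward induction. Given q_J, the follower Arcadia maximises π_A = (416 - 3q_J - 3q_A)q_A - 18q_A.
∂π_A/∂q_A = 398 - 3q_J - 6q_A = 0 gives the reaction function q_A = (398 - 3q_J)/6.
The leader anticipates this reaction. Substituting into P = 416 - 3Q gives P = 217 - (3/2)q_J, so π_J = (217 - (3/2)q_J)q_J - 137q_J.
Maximising: ∂π_J/∂q_J = 80 - 3q_J = 0, giving q_J = 80/3.
Then q_A = (398 - 3·(80/3))/6 = 53.
Price P = 416 - 3·(239/3) = 177.
Arcadia's profit: (177 - 18)·53 = 8427.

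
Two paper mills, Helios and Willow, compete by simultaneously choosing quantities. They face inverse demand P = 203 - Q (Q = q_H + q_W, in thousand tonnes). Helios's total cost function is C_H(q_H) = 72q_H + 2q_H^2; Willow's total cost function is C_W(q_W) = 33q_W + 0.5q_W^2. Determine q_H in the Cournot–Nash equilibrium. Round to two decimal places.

Helios's profit: π_H = (203 - Q)q_H - (72q_H + 2q_H²). Setting ∂π_H/∂q_H = 0: 131 - 6q_H - (q_W) = 0.
Willow's profit: π_W = (203 - Q)q_W - (33q_W + (1/2)q_W²). Setting ∂π_W/∂q_W = 0: 170 - 3q_W - (q_H) = 0.
Rearranging gives the reaction functions q_H = (131 - q_W)/6 and q_W = (170 - q_H)/3.
Substituting one into the other gives q_H = 223/17 and q_W = 889/17.

13.12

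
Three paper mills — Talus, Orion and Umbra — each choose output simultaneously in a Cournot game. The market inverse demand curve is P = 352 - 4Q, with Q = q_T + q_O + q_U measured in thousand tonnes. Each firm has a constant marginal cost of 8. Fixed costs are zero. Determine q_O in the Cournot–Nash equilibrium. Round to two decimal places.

Each firm earns π_i = (352 - 4Q)q_i - 8q_i.
First-order condition (treating rivals' output as given): 344 - 8q_i - 4·Σ_{j≠i} q_j = 0.
With identical firms every q_j equals q_i, so Σ_{j≠i} q_j = 2q_i and 344 = 16q_i, giving q_i = 43/2.

21.50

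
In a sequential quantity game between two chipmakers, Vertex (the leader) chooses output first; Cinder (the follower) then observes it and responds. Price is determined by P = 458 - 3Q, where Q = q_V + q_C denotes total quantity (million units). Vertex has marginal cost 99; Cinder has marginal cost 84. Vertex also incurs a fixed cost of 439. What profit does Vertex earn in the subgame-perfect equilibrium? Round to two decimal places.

Solve by backward induction. Given q_V, the follower Cinder maximises π_C = (458 - 3q_V - 3q_C)q_C - 84q_C.
Follower FOC: 374 - 3q_V - 6q_C = 0, so q_C(q_V) = (374 - 3q_V)/6.
The leader anticipates this reaction. Substituting into P = 458 - 3Q gives P = 271 - (3/2)q_V, so π_V = (271 - (3/2)q_V)q_V - 99q_V.
The leader's first-order condition 172 - 3q_V = 0 yields q_V = 172/3.
Then q_C = (374 - 3·(172/3))/6 = 101/3.
Price P = 458 - 3·91 = 185.
Vertex's profit: (185 - 99)·(172/3) - 439 = 4491.6667.

4491.67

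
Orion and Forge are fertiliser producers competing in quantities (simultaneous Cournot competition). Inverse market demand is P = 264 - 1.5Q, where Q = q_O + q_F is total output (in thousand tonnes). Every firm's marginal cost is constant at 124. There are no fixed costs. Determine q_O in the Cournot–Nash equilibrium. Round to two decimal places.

31.11

Each firm earns π_i = (264 - 1.5Q)q_i - 124q_i.
First-order condition (treating rivals' output as given): 140 - 3q_i - (3/2)q_j = 0.
By symmetry each firm produces the same amount; substituting q_j = q_i yields q_i = 140/(9/2) = 280/9.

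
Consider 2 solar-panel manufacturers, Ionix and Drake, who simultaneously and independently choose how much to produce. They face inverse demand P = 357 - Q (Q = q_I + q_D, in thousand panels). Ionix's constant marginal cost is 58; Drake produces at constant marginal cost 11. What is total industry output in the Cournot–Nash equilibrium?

Ionix's profit: π_I = (357 - Q)q_I - (58q_I). Setting ∂π_I/∂q_I = 0: 299 - 2q_I - (q_D) = 0.
Drake's profit: π_D = (357 - Q)q_D - (11q_D). Setting ∂π_D/∂q_D = 0: 346 - 2q_D - (q_I) = 0.
Best responses: q_I = (299 - q_D)/2, q_D = (346 - q_I)/2.
Solving the pair: q_I = 84, q_D = 131.
Total output Q = 84 + 131 = 215.

215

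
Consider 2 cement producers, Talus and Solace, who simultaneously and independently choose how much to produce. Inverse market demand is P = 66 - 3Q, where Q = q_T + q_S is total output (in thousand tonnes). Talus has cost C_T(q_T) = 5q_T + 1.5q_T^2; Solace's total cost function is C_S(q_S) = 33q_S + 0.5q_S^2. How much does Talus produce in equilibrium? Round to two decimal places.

Talus's profit: π_T = (66 - 3Q)q_T - (5q_T + (3/2)q_T²). Setting ∂π_T/∂q_T = 0: 61 - 9q_T - 3(q_S) = 0.
Solace's first-order condition: 33 - 7q_S - 3(q_T) = 0.
Rearranging gives the reaction functions q_T = (61 - 3q_S)/9 and q_S = (33 - 3q_T)/7.
Solving the pair: q_T = 164/27, q_S = 19/9.

6.07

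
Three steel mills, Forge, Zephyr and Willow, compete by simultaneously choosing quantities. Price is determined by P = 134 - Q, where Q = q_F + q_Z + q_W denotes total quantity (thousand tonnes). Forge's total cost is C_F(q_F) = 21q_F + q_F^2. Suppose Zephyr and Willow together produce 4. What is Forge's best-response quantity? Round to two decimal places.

With rivals' combined output fixed at 4, Forge's profit is π_F = (134 - 4 - q_F)q_F - (21q_F + q_F²) = (130 - q_F)q_F - (21q_F + q_F²).
∂π_F/∂q_F = 109 - 4q_F = 0, so q_F = 109/4.

27.25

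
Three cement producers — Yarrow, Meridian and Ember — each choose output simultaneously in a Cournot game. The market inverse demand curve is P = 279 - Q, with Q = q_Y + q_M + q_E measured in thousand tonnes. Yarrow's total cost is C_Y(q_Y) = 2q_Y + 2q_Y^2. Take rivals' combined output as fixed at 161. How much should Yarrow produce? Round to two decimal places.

With rivals' combined output fixed at 161, Yarrow's profit is π_Y = (279 - 161 - q_Y)q_Y - (2q_Y + 2q_Y²) = (118 - q_Y)q_Y - (2q_Y + 2q_Y²).
∂π_Y/∂q_Y = 116 - 6q_Y = 0, so q_Y = 58/3.

19.33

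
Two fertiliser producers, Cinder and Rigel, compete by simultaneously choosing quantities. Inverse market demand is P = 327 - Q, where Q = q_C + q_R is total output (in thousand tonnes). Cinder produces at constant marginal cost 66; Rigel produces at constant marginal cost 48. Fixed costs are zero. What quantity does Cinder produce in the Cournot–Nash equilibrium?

81

Cinder's profit: π_C = (327 - Q)q_C - (66q_C). Setting ∂π_C/∂q_C = 0: 261 - 2q_C - (q_R) = 0.
Rigel's first-order condition: 279 - 2q_R - (q_C) = 0.
Rearranging gives the reaction functions q_C = (261 - q_R)/2 and q_R = (279 - q_C)/2.
Solving the pair: q_C = 81, q_R = 99.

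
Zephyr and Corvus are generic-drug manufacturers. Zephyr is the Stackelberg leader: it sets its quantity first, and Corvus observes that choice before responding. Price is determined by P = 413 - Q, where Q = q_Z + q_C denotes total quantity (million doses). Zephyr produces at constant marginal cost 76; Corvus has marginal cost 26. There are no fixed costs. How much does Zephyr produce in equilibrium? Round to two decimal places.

The follower Corvus best-responds to any q_Z: π_C = (413 - Q)q_C - 26q_C.
∂π_C/∂q_C = 387 - q_Z - 2q_C = 0 gives the reaction function q_C = (387 - q_Z)/2.
Zephyr substitutes q_C(q_Z) into its own profit: π_Z = q_Z(413 - q_Z - (387 - q_Z)/2) - 76q_Z = (439/2 - (1/2)q_Z)q_Z - 76q_Z.
The leader's first-order condition 287/2 - q_Z = 0 yields q_Z = 287/2.
Then q_C = (387 - 287/2)/2 = 487/4.

143.50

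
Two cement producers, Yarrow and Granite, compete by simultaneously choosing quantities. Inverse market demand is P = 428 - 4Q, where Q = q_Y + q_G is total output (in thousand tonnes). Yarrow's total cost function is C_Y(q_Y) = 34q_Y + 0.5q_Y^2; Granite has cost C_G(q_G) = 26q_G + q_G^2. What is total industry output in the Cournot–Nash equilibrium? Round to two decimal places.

Yarrow's profit: π_Y = (428 - 4Q)q_Y - (34q_Y + (1/2)q_Y²). Setting ∂π_Y/∂q_Y = 0: 394 - 9q_Y - 4(q_G) = 0.
Granite's first-order condition: 402 - 10q_G - 4(q_Y) = 0.
Best responses: q_Y = (394 - 4q_G)/9, q_G = (402 - 4q_Y)/10.
Substituting one into the other gives q_Y = 1166/37 and q_G = 1021/37.
Total output Q = 1166/37 + 1021/37 = 59.1081.

59.11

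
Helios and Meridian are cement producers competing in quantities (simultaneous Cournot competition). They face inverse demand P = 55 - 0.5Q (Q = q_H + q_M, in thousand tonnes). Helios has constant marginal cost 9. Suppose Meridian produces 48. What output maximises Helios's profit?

22

With the rival's output fixed at 48, Helios's profit is π_H = (55 - (1/2)·48 - (1/2)q_H)q_H - (9q_H) = (31 - (1/2)q_H)q_H - (9q_H).
∂π_H/∂q_H = 22 - q_H = 0, so q_H = 22.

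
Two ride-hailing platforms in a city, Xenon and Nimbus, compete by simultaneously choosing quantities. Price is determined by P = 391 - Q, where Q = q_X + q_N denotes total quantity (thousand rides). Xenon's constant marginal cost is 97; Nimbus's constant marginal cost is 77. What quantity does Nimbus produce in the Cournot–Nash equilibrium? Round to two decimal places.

Xenon's profit: π_X = (391 - Q)q_X - (97q_X). Setting ∂π_X/∂q_X = 0: 294 - 2q_X - (q_N) = 0.
Nimbus's profit: π_N = (391 - Q)q_N - (77q_N). Setting ∂π_N/∂q_N = 0: 314 - 2q_N - (q_X) = 0.
Rearranging gives the reaction functions q_X = (294 - q_N)/2 and q_N = (314 - q_X)/2.
Substituting one into the other gives q_X = 274/3 and q_N = 334/3.

111.33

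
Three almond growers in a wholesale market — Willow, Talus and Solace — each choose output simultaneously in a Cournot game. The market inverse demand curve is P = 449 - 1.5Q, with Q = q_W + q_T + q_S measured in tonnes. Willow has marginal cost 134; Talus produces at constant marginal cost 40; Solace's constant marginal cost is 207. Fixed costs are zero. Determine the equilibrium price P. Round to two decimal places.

207.50

Willow's profit: π_W = (449 - 1.5Q)q_W - (134q_W). Setting ∂π_W/∂q_W = 0: 315 - 3q_W - (3/2)(q_T + q_S) = 0.
Talus's first-order condition: 409 - 3q_T - (3/2)(q_W + q_S) = 0.
Solace's profit: π_S = (449 - 1.5Q)q_S - (207q_S). Setting ∂π_S/∂q_S = 0: 242 - 3q_S - (3/2)(q_W + q_T) = 0.
Adding the 3 conditions: 966 − 3Q − 3Q = 0, i.e. Q = 161.
Back-substituting: q_W = (315 − 483/2)/(3/2) = 49, q_T = (409 − 483/2)/(3/2) = 335/3, q_S = (242 − 483/2)/(3/2) = 1/3.
Total output Q = 161, so price P = 449 - (3/2)·161 = 415/2.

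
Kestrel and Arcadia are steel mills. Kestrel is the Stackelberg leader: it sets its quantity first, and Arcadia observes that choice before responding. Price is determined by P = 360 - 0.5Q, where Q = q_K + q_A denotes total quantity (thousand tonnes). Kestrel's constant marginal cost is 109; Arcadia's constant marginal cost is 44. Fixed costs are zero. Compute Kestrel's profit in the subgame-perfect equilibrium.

The follower Arcadia best-responds to any q_K: π_A = (360 - 0.5Q)q_A - 44q_A.
Setting the follower's marginal profit to zero, 316 - (1/2)q_K - q_A = 0, i.e. q_A = (316 - (1/2)q_K).
The leader anticipates this reaction. Substituting into P = 360 - 0.5Q gives P = 202 - (1/4)q_K, so π_K = (202 - (1/4)q_K)q_K - 109q_K.
Leader FOC: 93 - (1/2)q_K = 0, so q_K = 186.
Then q_A = (316 - (1/2)·186) = 223.
Price P = 360 - (1/2)·409 = 311/2.
Kestrel's profit: (311/2 - 109)·186 = 8649.

8649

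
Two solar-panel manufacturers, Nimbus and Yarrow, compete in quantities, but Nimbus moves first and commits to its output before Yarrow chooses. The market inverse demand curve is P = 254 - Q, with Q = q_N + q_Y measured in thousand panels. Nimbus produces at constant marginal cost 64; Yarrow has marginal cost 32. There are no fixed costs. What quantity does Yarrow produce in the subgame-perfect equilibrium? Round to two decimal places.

71.50

The follower Yarrow best-responds to any q_N: π_Y = (254 - Q)q_Y - 32q_Y.
Follower FOC: 222 - q_N - 2q_Y = 0, so q_Y(q_N) = (222 - q_N)/2.
The leader anticipates this reaction. Substituting into P = 254 - Q gives P = 143 - (1/2)q_N, so π_N = (143 - (1/2)q_N)q_N - 64q_N.
Leader FOC: 79 - q_N = 0, so q_N = 79.
Then q_Y = (222 - 79)/2 = 143/2.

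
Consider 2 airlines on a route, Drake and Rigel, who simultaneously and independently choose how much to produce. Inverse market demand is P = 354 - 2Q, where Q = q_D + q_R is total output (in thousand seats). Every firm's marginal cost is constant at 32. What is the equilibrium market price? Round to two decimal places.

139.33

Each firm earns π_i = (354 - 2Q)q_i - 32q_i.
Setting ∂π_i/∂q_i = 0 with rivals' quantities fixed: 322 - 4q_i - 2q_j = 0.
With identical firms every q_j equals q_i, so q_j = q_i and 322 = 6q_i, giving q_i = 161/3.
Total output Q = 322/3, so price P = 354 - 2·(322/3) = 418/3.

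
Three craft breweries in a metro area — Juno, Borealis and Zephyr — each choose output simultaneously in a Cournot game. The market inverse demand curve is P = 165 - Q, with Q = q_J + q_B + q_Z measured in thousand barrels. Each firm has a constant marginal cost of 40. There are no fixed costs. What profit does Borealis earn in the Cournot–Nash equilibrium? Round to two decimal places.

976.56

A representative firm's profit is π_i = q_i(165 - Q) - 40q_i.
Setting ∂π_i/∂q_i = 0 with rivals' quantities fixed: 125 - 2q_i - Σ_{j≠i} q_j = 0.
With identical firms every q_j equals q_i, so Σ_{j≠i} q_j = 2q_i and 125 = 4q_i, giving q_i = 125/4.
Price P = 165 - 375/4 = 285/4.
Borealis's profit: (285/4 - 40)·(125/4) = 976.5625.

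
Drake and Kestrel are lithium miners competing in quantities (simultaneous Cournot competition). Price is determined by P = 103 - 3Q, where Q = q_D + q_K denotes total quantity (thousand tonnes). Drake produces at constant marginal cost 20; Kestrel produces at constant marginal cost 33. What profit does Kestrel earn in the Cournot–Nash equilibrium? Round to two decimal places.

120.33

Drake's profit: π_D = (103 - 3Q)q_D - (20q_D). Setting ∂π_D/∂q_D = 0: 83 - 6q_D - 3(q_K) = 0.
Kestrel's first-order condition: 70 - 6q_K - 3(q_D) = 0.
Rearranging gives the reaction functions q_D = (83 - 3q_K)/6 and q_K = (70 - 3q_D)/6.
Solving the pair: q_D = 32/3, q_K = 19/3.
Price P = 103 - 3·17 = 52.
Kestrel's profit: (52 - 33)·(19/3) = 361/3.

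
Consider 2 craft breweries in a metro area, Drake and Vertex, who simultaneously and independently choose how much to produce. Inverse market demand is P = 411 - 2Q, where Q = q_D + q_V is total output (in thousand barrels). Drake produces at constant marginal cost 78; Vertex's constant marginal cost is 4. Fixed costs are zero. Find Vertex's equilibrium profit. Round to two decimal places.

12853.39

Drake's profit: π_D = (411 - 2Q)q_D - (78q_D). Setting ∂π_D/∂q_D = 0: 333 - 4q_D - 2(q_V) = 0.
Vertex's profit: π_V = (411 - 2Q)q_V - (4q_V). Setting ∂π_V/∂q_V = 0: 407 - 4q_V - 2(q_D) = 0.
Rearranging gives the reaction functions q_D = (333 - 2q_V)/4 and q_V = (407 - 2q_D)/4.
Solving the pair: q_D = 259/6, q_V = 481/6.
Price P = 411 - 2·(370/3) = 493/3.
Vertex's profit: (493/3 - 4)·(481/6) = 12853.3889.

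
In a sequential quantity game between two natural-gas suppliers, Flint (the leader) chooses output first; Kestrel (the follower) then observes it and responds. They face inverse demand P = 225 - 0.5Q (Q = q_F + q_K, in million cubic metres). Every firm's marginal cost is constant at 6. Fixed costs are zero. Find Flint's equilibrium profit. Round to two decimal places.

11990.25

Solve by backward induction. Given q_F, the follower Kestrel maximises π_K = (225 - (1/2)q_F - (1/2)q_K)q_K - 6q_K.
∂π_K/∂q_K = 219 - (1/2)q_F - q_K = 0 gives the reaction function q_K = (219 - (1/2)q_F).
The leader anticipates this reaction. Substituting into P = 225 - 0.5Q gives P = 231/2 - (1/4)q_F, so π_F = (231/2 - (1/4)q_F)q_F - 6q_F.
Leader FOC: 219/2 - (1/2)q_F = 0, so q_F = 219.
Then q_K = (219 - (1/2)·219) = 219/2.
Price P = 225 - (1/2)·(657/2) = 243/4.
Flint's profit: (243/4 - 6)·219 = 11990.2500.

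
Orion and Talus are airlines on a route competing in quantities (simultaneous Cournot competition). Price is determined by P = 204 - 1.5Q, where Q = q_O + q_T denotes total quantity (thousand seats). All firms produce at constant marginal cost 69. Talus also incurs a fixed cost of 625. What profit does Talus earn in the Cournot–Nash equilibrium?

725

Each firm earns π_i = (204 - 1.5Q)q_i - 69q_i.
Setting ∂π_i/∂q_i = 0 with rivals' quantities fixed: 135 - 3q_i - (3/2)q_j = 0.
By symmetry each firm produces the same amount; substituting q_j = q_i yields q_i = 135/(9/2) = 30.
Price P = 204 - (3/2)·60 = 114.
Talus's profit: (114 - 69)·30 - 625 = 725.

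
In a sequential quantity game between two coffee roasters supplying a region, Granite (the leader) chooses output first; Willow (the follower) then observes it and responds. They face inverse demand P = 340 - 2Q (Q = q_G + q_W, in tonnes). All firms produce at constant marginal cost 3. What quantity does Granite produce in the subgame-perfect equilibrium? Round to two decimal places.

The follower Willow best-responds to any q_G: π_W = (340 - 2Q)q_W - 3q_W.
Setting the follower's marginal profit to zero, 337 - 2q_G - 4q_W = 0, i.e. q_W = (337 - 2q_G)/4.
The leader anticipates this reaction. Substituting into P = 340 - 2Q gives P = 343/2 - q_G, so π_G = (343/2 - q_G)q_G - 3q_G.
Leader FOC: 337/2 - 2q_G = 0, so q_G = 337/4.
Then q_W = (337 - 2·(337/4))/4 = 337/8.

84.25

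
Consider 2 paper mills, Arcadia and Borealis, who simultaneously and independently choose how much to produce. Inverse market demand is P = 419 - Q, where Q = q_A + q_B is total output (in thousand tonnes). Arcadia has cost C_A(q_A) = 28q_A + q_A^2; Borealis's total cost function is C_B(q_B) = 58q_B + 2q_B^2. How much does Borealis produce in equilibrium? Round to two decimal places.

Arcadia's profit: π_A = (419 - Q)q_A - (28q_A + q_A²). Setting ∂π_A/∂q_A = 0: 391 - 4q_A - (q_B) = 0.
Borealis's first-order condition: 361 - 6q_B - (q_A) = 0.
So q_A = (391 - q_B)/4 and q_B = (361 - q_A)/6.
Solving the pair: q_A = 1985/23, q_B = 1053/23.

45.78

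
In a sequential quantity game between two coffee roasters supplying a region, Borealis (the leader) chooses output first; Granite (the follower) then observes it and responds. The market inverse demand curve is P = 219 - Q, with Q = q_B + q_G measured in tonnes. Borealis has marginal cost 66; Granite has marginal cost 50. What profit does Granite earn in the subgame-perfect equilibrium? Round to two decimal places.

Solve by backward induction. Given q_B, the follower Granite maximises π_G = (219 - q_B - q_G)q_G - 50q_G.
Follower FOC: 169 - q_B - 2q_G = 0, so q_G(q_B) = (169 - q_B)/2.
The leader anticipates this reaction. Substituting into P = 219 - Q gives P = 269/2 - (1/2)q_B, so π_B = (269/2 - (1/2)q_B)q_B - 66q_B.
The leader's first-order condition 137/2 - q_B = 0 yields q_B = 137/2.
Then q_G = (169 - 137/2)/2 = 201/4.
Price P = 219 - 475/4 = 401/4.
Granite's profit: (401/4 - 50)·(201/4) = 2525.0625.

2525.06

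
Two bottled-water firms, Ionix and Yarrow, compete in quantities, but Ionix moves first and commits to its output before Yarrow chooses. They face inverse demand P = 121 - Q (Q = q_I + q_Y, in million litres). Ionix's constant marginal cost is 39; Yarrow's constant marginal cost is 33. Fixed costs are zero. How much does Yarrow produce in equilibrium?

The follower Yarrow best-responds to any q_I: π_Y = (121 - Q)q_Y - 33q_Y.
Follower FOC: 88 - q_I - 2q_Y = 0, so q_Y(q_I) = (88 - q_I)/2.
Ionix substitutes q_Y(q_I) into its own profit: π_I = q_I(121 - q_I - (88 - q_I)/2) - 39q_I = (77 - (1/2)q_I)q_I - 39q_I.
The leader's first-order condition 38 - q_I = 0 yields q_I = 38.
Then q_Y = (88 - 38)/2 = 25.

25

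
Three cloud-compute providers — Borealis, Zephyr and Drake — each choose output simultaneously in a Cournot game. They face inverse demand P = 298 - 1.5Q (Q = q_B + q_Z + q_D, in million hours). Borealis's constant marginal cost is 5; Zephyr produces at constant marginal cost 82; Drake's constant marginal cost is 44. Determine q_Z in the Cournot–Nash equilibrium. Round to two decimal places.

16.83

Borealis's profit: π_B = (298 - 1.5Q)q_B - (5q_B). Setting ∂π_B/∂q_B = 0: 293 - 3q_B - (3/2)(q_Z + q_D) = 0.
Zephyr's profit: π_Z = (298 - 1.5Q)q_Z - (82q_Z). Setting ∂π_Z/∂q_Z = 0: 216 - 3q_Z - (3/2)(q_B + q_D) = 0.
Drake's first-order condition: 254 - 3q_D - (3/2)(q_B + q_Z) = 0.
Adding the 3 conditions: 763 − 3Q − 3Q = 0, i.e. Q = 763/6.
Back-substituting: q_B = (293 − 763/4)/(3/2) = 409/6, q_Z = (216 − 763/4)/(3/2) = 101/6, q_D = (254 − 763/4)/(3/2) = 253/6.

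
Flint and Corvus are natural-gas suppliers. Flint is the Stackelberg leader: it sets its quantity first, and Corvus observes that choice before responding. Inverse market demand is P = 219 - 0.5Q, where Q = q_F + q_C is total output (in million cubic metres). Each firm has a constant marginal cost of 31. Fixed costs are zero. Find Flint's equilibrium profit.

Solve by backward induction. Given q_F, the follower Corvus maximises π_C = (219 - (1/2)q_F - (1/2)q_C)q_C - 31q_C.
Setting the follower's marginal profit to zero, 188 - (1/2)q_F - q_C = 0, i.e. q_C = (188 - (1/2)q_F).
The leader anticipates this reaction. Substituting into P = 219 - 0.5Q gives P = 125 - (1/4)q_F, so π_F = (125 - (1/4)q_F)q_F - 31q_F.
The leader's first-order condition 94 - (1/2)q_F = 0 yields q_F = 188.
Then q_C = (188 - (1/2)·188) = 94.
Price P = 219 - (1/2)·282 = 78.
Flint's profit: (78 - 31)·188 = 8836.

8836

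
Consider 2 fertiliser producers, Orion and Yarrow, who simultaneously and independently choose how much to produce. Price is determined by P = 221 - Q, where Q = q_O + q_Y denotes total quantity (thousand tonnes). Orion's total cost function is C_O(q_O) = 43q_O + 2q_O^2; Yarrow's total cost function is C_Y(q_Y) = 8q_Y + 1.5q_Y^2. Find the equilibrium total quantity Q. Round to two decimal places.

61.28

Orion's profit: π_O = (221 - Q)q_O - (43q_O + 2q_O²). Setting ∂π_O/∂q_O = 0: 178 - 6q_O - (q_Y) = 0.
Yarrow's profit: π_Y = (221 - Q)q_Y - (8q_Y + (3/2)q_Y²). Setting ∂π_Y/∂q_Y = 0: 213 - 5q_Y - (q_O) = 0.
Rearranging gives the reaction functions q_O = (178 - q_Y)/6 and q_Y = (213 - q_O)/5.
Substituting one into the other gives q_O = 677/29 and q_Y = 1100/29.
Total output Q = 677/29 + 1100/29 = 1777/29.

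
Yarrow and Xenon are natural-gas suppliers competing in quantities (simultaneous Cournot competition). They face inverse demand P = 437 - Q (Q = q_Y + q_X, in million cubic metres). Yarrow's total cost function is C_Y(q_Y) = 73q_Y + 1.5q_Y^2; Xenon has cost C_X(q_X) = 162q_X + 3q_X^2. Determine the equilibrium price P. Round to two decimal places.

343.46

Yarrow's profit: π_Y = (437 - Q)q_Y - (73q_Y + (3/2)q_Y²). Setting ∂π_Y/∂q_Y = 0: 364 - 5q_Y - (q_X) = 0.
Xenon's profit: π_X = (437 - Q)q_X - (162q_X + 3q_X²). Setting ∂π_X/∂q_X = 0: 275 - 8q_X - (q_Y) = 0.
So q_Y = (364 - q_X)/5 and q_X = (275 - q_Y)/8.
Substituting one into the other gives q_Y = 879/13 and q_X = 337/13.
Total output Q = 1216/13, so price P = 437 - 1216/13 = 343.4615.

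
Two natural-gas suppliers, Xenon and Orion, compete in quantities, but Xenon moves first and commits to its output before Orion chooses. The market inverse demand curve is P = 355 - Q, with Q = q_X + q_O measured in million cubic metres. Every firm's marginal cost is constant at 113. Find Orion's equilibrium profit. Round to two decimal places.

3660.25

The follower Orion best-responds to any q_X: π_O = (355 - Q)q_O - 113q_O.
Setting the follower's marginal profit to zero, 242 - q_X - 2q_O = 0, i.e. q_O = (242 - q_X)/2.
Xenon substitutes q_O(q_X) into its own profit: π_X = q_X(355 - q_X - (242 - q_X)/2) - 113q_X = (234 - (1/2)q_X)q_X - 113q_X.
The leader's first-order condition 121 - q_X = 0 yields q_X = 121.
Then q_O = (242 - 121)/2 = 121/2.
Price P = 355 - 363/2 = 347/2.
Orion's profit: (347/2 - 113)·(121/2) = 3660.2500.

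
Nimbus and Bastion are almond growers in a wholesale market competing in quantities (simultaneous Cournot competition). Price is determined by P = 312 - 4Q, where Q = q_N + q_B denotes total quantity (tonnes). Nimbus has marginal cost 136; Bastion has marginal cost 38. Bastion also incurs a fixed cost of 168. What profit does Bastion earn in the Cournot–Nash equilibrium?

Nimbus's profit: π_N = (312 - 4Q)q_N - (136q_N). Setting ∂π_N/∂q_N = 0: 176 - 8q_N - 4(q_B) = 0.
Bastion's first-order condition: 274 - 8q_B - 4(q_N) = 0.
So q_N = (176 - 4q_B)/8 and q_B = (274 - 4q_N)/8.
Solving the pair: q_N = 13/2, q_B = 31.
Price P = 312 - 4·(75/2) = 162.
Bastion's profit: (162 - 38)·31 - 168 = 3676.

3676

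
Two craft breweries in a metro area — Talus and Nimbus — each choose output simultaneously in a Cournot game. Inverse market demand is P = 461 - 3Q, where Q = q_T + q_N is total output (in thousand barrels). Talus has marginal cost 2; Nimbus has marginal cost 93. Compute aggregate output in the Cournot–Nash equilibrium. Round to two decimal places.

Talus's profit: π_T = (461 - 3Q)q_T - (2q_T). Setting ∂π_T/∂q_T = 0: 459 - 6q_T - 3(q_N) = 0.
Nimbus's first-order condition: 368 - 6q_N - 3(q_T) = 0.
So q_T = (459 - 3q_N)/6 and q_N = (368 - 3q_T)/6.
Substituting one into the other gives q_T = 550/9 and q_N = 277/9.
Total output Q = 550/9 + 277/9 = 827/9.

91.89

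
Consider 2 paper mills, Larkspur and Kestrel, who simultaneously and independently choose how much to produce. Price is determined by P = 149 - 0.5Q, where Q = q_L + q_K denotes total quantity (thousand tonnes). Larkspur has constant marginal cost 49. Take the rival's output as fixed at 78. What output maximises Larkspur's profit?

61

With the rival's output fixed at 78, Larkspur's profit is π_L = (149 - (1/2)·78 - (1/2)q_L)q_L - (49q_L) = (110 - (1/2)q_L)q_L - (49q_L).
∂π_L/∂q_L = 61 - q_L = 0, so q_L = 61.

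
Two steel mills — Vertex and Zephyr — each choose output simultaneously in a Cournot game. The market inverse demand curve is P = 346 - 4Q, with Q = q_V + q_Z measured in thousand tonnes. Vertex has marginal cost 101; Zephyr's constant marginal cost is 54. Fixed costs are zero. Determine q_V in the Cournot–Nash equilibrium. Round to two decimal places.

Vertex's profit: π_V = (346 - 4Q)q_V - (101q_V). Setting ∂π_V/∂q_V = 0: 245 - 8q_V - 4(q_Z) = 0.
Zephyr's first-order condition: 292 - 8q_Z - 4(q_V) = 0.
Best responses: q_V = (245 - 4q_Z)/8, q_Z = (292 - 4q_V)/8.
Substituting one into the other gives q_V = 33/2 and q_Z = 113/4.

16.50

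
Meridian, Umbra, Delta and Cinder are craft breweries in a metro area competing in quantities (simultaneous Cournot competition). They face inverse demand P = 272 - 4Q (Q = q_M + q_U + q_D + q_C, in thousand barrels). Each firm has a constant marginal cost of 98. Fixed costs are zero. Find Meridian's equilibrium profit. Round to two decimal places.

Each firm earns π_i = (272 - 4Q)q_i - 98q_i.
First-order condition (treating rivals' output as given): 174 - 8q_i - 4·Σ_{j≠i} q_j = 0.
By symmetry each firm produces the same amount; substituting Σ_{j≠i} q_j = 3q_i yields q_i = 174/20 = 87/10.
Price P = 272 - 4·(174/5) = 664/5.
Meridian's profit: (664/5 - 98)·(87/10) = 302.7600.

302.76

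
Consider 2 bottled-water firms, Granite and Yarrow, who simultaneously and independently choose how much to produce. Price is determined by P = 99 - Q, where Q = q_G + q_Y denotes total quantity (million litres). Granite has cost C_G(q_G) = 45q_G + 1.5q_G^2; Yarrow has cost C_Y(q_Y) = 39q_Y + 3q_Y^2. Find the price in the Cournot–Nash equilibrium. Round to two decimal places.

83.15

Granite's profit: π_G = (99 - Q)q_G - (45q_G + (3/2)q_G²). Setting ∂π_G/∂q_G = 0: 54 - 5q_G - (q_Y) = 0.
Yarrow's first-order condition: 60 - 8q_Y - (q_G) = 0.
Rearranging gives the reaction functions q_G = (54 - q_Y)/5 and q_Y = (60 - q_G)/8.
Solving the pair: q_G = 124/13, q_Y = 82/13.
Total output Q = 206/13, so price P = 99 - 206/13 = 1081/13.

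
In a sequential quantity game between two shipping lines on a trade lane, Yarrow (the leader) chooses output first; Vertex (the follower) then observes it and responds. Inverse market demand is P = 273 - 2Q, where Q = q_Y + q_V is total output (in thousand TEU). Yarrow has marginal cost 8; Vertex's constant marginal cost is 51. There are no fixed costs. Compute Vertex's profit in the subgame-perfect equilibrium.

578

Solve by backward induction. Given q_Y, the follower Vertex maximises π_V = (273 - 2q_Y - 2q_V)q_V - 51q_V.
Setting the follower's marginal profit to zero, 222 - 2q_Y - 4q_V = 0, i.e. q_V = (222 - 2q_Y)/4.
The leader anticipates this reaction. Substituting into P = 273 - 2Q gives P = 162 - q_Y, so π_Y = (162 - q_Y)q_Y - 8q_Y.
The leader's first-order condition 154 - 2q_Y = 0 yields q_Y = 77.
Then q_V = (222 - 2·77)/4 = 17.
Price P = 273 - 2·94 = 85.
Vertex's profit: (85 - 51)·17 = 578.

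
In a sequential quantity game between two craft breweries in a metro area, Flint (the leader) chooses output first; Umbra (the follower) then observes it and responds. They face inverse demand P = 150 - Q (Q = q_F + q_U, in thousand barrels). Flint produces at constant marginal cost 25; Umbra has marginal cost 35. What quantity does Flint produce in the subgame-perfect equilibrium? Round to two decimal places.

67.50

Solve by backward induction. Given q_F, the follower Umbra maximises π_U = (150 - q_F - q_U)q_U - 35q_U.
Follower FOC: 115 - q_F - 2q_U = 0, so q_U(q_F) = (115 - q_F)/2.
Flint substitutes q_U(q_F) into its own profit: π_F = q_F(150 - q_F - (115 - q_F)/2) - 25q_F = (185/2 - (1/2)q_F)q_F - 25q_F.
The leader's first-order condition 135/2 - q_F = 0 yields q_F = 135/2.
Then q_U = (115 - 135/2)/2 = 95/4.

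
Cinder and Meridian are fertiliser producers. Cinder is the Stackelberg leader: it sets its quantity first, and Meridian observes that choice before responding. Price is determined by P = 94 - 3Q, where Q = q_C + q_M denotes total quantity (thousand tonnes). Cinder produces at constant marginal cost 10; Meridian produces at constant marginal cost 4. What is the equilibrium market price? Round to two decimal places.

29.50

Solve by backward induction. Given q_C, the follower Meridian maximises π_M = (94 - 3q_C - 3q_M)q_M - 4q_M.
Setting the follower's marginal profit to zero, 90 - 3q_C - 6q_M = 0, i.e. q_M = (90 - 3q_C)/6.
Cinder substitutes q_M(q_C) into its own profit: π_C = q_C(94 - 3q_C - (90 - 3q_C)/2) - 10q_C = (49 - (3/2)q_C)q_C - 10q_C.
The leader's first-order condition 39 - 3q_C = 0 yields q_C = 13.
Then q_M = (90 - 3·13)/6 = 17/2.
Total output Q = 43/2, so price P = 94 - 3·(43/2) = 59/2.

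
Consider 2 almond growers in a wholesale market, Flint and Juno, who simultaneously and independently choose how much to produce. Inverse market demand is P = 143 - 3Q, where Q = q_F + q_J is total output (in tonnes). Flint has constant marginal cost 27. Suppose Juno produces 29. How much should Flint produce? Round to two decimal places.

4.83

With the rival's output fixed at 29, Flint's profit is π_F = (143 - 3·29 - 3q_F)q_F - (27q_F) = (56 - 3q_F)q_F - (27q_F).
∂π_F/∂q_F = 29 - 6q_F = 0, so q_F = 29/6.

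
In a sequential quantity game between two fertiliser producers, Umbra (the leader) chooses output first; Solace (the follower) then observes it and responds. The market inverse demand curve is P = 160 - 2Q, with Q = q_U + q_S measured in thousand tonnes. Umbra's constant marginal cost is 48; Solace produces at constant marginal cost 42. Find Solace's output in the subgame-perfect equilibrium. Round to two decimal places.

16.25

The follower Solace best-responds to any q_U: π_S = (160 - 2Q)q_S - 42q_S.
Follower FOC: 118 - 2q_U - 4q_S = 0, so q_S(q_U) = (118 - 2q_U)/4.
The leader anticipates this reaction. Substituting into P = 160 - 2Q gives P = 101 - q_U, so π_U = (101 - q_U)q_U - 48q_U.
Maximising: ∂π_U/∂q_U = 53 - 2q_U = 0, giving q_U = 53/2.
Then q_S = (118 - 2·(53/2))/4 = 65/4.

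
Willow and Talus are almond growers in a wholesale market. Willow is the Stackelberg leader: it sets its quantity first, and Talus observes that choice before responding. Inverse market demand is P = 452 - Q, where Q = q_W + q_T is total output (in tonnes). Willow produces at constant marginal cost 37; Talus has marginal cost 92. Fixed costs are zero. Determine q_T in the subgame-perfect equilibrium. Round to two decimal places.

The follower Talus best-responds to any q_W: π_T = (452 - Q)q_T - 92q_T.
∂π_T/∂q_T = 360 - q_W - 2q_T = 0 gives the reaction function q_T = (360 - q_W)/2.
Willow substitutes q_T(q_W) into its own profit: π_W = q_W(452 - q_W - (360 - q_W)/2) - 37q_W = (272 - (1/2)q_W)q_W - 37q_W.
The leader's first-order condition 235 - q_W = 0 yields q_W = 235.
Then q_T = (360 - 235)/2 = 125/2.

62.50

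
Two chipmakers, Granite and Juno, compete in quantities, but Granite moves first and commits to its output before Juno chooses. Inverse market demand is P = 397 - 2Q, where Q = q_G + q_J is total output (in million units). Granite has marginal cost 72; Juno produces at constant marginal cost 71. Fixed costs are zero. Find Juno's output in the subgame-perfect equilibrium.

41

The follower Juno best-responds to any q_G: π_J = (397 - 2Q)q_J - 71q_J.
∂π_J/∂q_J = 326 - 2q_G - 4q_J = 0 gives the reaction function q_J = (326 - 2q_G)/4.
The leader anticipates this reaction. Substituting into P = 397 - 2Q gives P = 234 - q_G, so π_G = (234 - q_G)q_G - 72q_G.
Leader FOC: 162 - 2q_G = 0, so q_G = 81.
Then q_J = (326 - 2·81)/4 = 41.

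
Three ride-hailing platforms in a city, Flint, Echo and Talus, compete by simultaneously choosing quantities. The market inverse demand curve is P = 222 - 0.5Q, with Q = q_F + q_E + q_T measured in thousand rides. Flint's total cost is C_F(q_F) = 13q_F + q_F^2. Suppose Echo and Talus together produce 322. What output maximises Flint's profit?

16

With rivals' combined output fixed at 322, Flint's profit is π_F = (222 - (1/2)·322 - (1/2)q_F)q_F - (13q_F + q_F²) = (61 - (1/2)q_F)q_F - (13q_F + q_F²).
∂π_F/∂q_F = 48 - 3q_F = 0, so q_F = 16.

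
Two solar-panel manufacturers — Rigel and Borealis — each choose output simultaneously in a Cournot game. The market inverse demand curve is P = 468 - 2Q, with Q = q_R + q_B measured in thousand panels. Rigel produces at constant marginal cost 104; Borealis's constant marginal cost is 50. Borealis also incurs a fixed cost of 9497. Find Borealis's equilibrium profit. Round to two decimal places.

2879.89

Rigel's profit: π_R = (468 - 2Q)q_R - (104q_R). Setting ∂π_R/∂q_R = 0: 364 - 4q_R - 2(q_B) = 0.
Borealis's profit: π_B = (468 - 2Q)q_B - (50q_B). Setting ∂π_B/∂q_B = 0: 418 - 4q_B - 2(q_R) = 0.
Rearranging gives the reaction functions q_R = (364 - 2q_B)/4 and q_B = (418 - 2q_R)/4.
Solving the pair: q_R = 155/3, q_B = 236/3.
Price P = 468 - 2·(391/3) = 622/3.
Borealis's profit: (622/3 - 50)·(236/3) - 9497 = 2879.8889.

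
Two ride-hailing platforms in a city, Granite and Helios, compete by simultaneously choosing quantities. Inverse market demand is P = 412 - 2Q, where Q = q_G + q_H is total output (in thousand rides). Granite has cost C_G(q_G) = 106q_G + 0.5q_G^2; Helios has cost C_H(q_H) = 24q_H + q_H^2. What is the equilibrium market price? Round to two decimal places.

Granite's profit: π_G = (412 - 2Q)q_G - (106q_G + (1/2)q_G²). Setting ∂π_G/∂q_G = 0: 306 - 5q_G - 2(q_H) = 0.
Helios's first-order condition: 388 - 6q_H - 2(q_G) = 0.
Best responses: q_G = (306 - 2q_H)/5, q_H = (388 - 2q_G)/6.
Solving the pair: q_G = 530/13, q_H = 664/13.
Total output Q = 1194/13, so price P = 412 - 2·(1194/13) = 228.3077.

228.31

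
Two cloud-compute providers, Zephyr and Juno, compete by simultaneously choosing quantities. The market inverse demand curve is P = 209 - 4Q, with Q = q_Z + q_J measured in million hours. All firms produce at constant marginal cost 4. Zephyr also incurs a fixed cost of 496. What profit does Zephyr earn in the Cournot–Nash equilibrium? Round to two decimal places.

671.36

Each firm earns π_i = (209 - 4Q)q_i - 4q_i.
First-order condition (treating rivals' output as given): 205 - 8q_i - 4q_j = 0.
By symmetry each firm produces the same amount; substituting q_j = q_i yields q_i = 205/12.
Price P = 209 - 4·(205/6) = 217/3.
Zephyr's profit: (217/3 - 4)·(205/12) - 496 = 671.3611.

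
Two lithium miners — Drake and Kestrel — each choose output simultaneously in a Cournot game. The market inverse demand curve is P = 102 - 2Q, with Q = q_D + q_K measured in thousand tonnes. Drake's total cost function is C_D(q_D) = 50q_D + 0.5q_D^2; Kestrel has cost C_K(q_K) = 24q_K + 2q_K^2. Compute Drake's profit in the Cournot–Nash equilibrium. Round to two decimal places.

130.40

Drake's profit: π_D = (102 - 2Q)q_D - (50q_D + (1/2)q_D²). Setting ∂π_D/∂q_D = 0: 52 - 5q_D - 2(q_K) = 0.
Kestrel's profit: π_K = (102 - 2Q)q_K - (24q_K + 2q_K²). Setting ∂π_K/∂q_K = 0: 78 - 8q_K - 2(q_D) = 0.
Rearranging gives the reaction functions q_D = (52 - 2q_K)/5 and q_K = (78 - 2q_D)/8.
Substituting one into the other gives q_D = 65/9 and q_K = 143/18.
Price P = 102 - 2·(91/6) = 215/3.
Drake's profit: (215/3)·(65/9) - 50·(65/9) - (1/2)(65/9)² = 130.4012.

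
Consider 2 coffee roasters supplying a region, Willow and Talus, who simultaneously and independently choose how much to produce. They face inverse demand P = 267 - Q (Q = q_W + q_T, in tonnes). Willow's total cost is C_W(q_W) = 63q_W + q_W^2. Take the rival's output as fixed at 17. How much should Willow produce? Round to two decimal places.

46.75

With the rival's output fixed at 17, Willow's profit is π_W = (267 - 17 - q_W)q_W - (63q_W + q_W²) = (250 - q_W)q_W - (63q_W + q_W²).
∂π_W/∂q_W = 187 - 4q_W = 0, so q_W = 187/4.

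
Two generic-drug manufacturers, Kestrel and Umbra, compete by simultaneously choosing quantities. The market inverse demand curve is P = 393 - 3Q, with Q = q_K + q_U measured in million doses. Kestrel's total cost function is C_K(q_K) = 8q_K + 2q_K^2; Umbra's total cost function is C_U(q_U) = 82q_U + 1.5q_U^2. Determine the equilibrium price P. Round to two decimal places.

226.81

Kestrel's profit: π_K = (393 - 3Q)q_K - (8q_K + 2q_K²). Setting ∂π_K/∂q_K = 0: 385 - 10q_K - 3(q_U) = 0.
Umbra's profit: π_U = (393 - 3Q)q_U - (82q_U + (3/2)q_U²). Setting ∂π_U/∂q_U = 0: 311 - 9q_U - 3(q_K) = 0.
Best responses: q_K = (385 - 3q_U)/10, q_U = (311 - 3q_K)/9.
Solving the pair: q_K = 844/27, q_U = 1955/81.
Total output Q = 55.3951, so price P = 393 - 3·55.3951 = 226.8148.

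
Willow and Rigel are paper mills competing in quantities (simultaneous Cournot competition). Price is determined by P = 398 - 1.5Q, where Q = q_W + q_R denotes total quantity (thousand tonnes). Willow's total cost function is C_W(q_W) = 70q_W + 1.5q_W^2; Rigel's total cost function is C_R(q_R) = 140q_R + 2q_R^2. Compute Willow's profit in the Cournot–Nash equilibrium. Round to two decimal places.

Willow's profit: π_W = (398 - 1.5Q)q_W - (70q_W + (3/2)q_W²). Setting ∂π_W/∂q_W = 0: 328 - 6q_W - (3/2)(q_R) = 0.
Rigel's first-order condition: 258 - 7q_R - (3/2)(q_W) = 0.
Best responses: q_W = (328 - (3/2)q_R)/6, q_R = (258 - (3/2)q_W)/7.
Substituting one into the other gives q_W = 48.0252 and q_R = 1408/53.
Price P = 398 - (3/2)·74.5912 = 286.1132.
Willow's profit: 286.1132·48.0252 - 70·48.0252 - (3/2)·48.0252² = 6919.2472.

6919.25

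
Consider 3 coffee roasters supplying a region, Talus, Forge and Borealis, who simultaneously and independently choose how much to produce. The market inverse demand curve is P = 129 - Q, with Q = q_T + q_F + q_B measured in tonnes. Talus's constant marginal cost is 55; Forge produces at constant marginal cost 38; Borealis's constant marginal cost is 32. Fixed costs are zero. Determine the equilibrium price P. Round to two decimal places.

Talus's profit: π_T = (129 - Q)q_T - (55q_T). Setting ∂π_T/∂q_T = 0: 74 - 2q_T - (q_F + q_B) = 0.
Forge's profit: π_F = (129 - Q)q_F - (38q_F). Setting ∂π_F/∂q_F = 0: 91 - 2q_F - (q_T + q_B) = 0.
Borealis's profit: π_B = (129 - Q)q_B - (32q_B). Setting ∂π_B/∂q_B = 0: 97 - 2q_B - (q_T + q_F) = 0.
Adding the 3 first-order conditions: 262 − 4Q = 0, so Q = 131/2.
Back-substituting: q_T = (74 − 131/2) = 17/2, q_F = (91 − 131/2) = 51/2, q_B = (97 − 131/2) = 63/2.
Total output Q = 131/2, so price P = 129 - 131/2 = 127/2.

63.50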